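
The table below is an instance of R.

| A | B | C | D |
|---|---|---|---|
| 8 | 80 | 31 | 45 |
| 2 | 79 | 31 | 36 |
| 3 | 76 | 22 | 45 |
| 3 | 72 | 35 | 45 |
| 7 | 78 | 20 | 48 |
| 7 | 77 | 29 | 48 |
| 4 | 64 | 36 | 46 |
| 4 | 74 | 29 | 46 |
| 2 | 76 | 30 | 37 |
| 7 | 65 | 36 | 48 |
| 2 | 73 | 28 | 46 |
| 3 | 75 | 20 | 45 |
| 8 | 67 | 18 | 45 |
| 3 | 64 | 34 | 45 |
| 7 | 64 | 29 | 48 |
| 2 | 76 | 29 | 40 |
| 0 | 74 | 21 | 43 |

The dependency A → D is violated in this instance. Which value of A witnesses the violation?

A=8: 2 rows → D = 45, 45 ✓
A=2: 4 rows → D takes values {36, 37, 46, 40} — violation
A=3: 4 rows → D = 45, 45, 45, 45 ✓
A=7: 4 rows → D = 48, 48, 48, 48 ✓
A=4: 2 rows → D = 46, 46 ✓
A=0: 1 row → D = 43 ✓
The only A value with inconsistent D is A=2.

2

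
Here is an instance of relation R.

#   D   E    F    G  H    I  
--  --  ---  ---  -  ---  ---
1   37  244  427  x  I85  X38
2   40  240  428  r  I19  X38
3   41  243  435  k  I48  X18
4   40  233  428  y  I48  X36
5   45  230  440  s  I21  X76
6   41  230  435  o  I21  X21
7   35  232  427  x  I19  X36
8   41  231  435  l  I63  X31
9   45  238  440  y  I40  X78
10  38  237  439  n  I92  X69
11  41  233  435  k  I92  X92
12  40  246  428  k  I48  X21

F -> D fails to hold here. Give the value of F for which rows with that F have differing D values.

427

F=427: rows 1, 7 → D takes values {37, 35} — violation
F=428: rows 2, 4, 12 → D = 40, 40, 40 ✓
F=435: rows 3, 6, 8, 11 → D = 41, 41, 41, 41 ✓
F=440: rows 5, 9 → D = 45, 45 ✓
F=439: row 10 → D = 38 ✓
The only F value with inconsistent D is F=427.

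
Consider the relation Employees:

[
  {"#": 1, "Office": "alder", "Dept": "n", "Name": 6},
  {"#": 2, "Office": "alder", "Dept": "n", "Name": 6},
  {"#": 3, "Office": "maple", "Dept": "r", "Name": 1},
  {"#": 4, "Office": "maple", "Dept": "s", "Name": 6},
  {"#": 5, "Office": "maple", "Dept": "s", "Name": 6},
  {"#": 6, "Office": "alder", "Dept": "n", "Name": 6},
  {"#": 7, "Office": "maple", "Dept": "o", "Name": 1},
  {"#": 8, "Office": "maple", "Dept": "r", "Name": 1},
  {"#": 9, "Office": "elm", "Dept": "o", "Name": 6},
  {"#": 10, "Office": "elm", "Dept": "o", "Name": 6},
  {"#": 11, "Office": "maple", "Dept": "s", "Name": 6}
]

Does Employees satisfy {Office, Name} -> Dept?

No

(Office=alder, Name=6): rows 1, 2, 6 → Dept = n, n, n ✓
(Office=maple, Name=1): rows 3, 7, 8 → Dept takes values {r, o} — violation
(Office=maple, Name=6): rows 4, 5, 11 → Dept = s, s, s ✓
(Office=elm, Name=6): rows 9, 10 → Dept = o, o ✓
Two rows agree on {Office, Name} but differ on Dept, so {Office, Name} -> Dept does not hold.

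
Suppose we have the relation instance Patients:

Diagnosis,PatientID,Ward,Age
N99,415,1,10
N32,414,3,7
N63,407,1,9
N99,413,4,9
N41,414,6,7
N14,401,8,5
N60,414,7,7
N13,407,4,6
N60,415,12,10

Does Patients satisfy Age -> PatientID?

No

Age=10: 2 rows → PatientID = 415, 415 ✓
Age=7: 3 rows → PatientID = 414, 414, 414 ✓
Age=9: 2 rows → PatientID takes values {407, 413} — violation
Age=5: 1 row → PatientID = 401 ✓
Age=6: 1 row → PatientID = 407 ✓
Two rows agree on Age but differ on PatientID, so Age -> PatientID does not hold.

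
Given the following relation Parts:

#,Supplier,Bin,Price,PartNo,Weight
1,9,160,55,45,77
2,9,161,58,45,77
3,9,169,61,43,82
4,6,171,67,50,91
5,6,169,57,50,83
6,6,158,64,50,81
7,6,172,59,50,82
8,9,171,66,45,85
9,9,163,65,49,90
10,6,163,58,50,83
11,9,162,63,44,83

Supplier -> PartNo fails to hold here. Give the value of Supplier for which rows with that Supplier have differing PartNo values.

Supplier=9: rows 1, 2, 3, 8, 9, 11 → PartNo takes values {45, 43, 49, 44} — violation
Supplier=6: rows 4, 5, 6, 7, 10 → PartNo = 50, 50, 50, 50, 50 ✓
The only Supplier value with inconsistent PartNo is Supplier=9.

9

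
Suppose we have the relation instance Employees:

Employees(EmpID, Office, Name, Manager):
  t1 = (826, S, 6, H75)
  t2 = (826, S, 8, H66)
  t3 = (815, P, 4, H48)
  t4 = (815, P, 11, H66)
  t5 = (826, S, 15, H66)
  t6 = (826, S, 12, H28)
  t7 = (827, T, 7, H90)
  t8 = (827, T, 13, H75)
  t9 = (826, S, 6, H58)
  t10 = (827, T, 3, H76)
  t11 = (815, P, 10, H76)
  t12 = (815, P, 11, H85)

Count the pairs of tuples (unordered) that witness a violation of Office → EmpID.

0

Office=S: all 5 rows agree on EmpID — 0 pairs.
Office=P: all 4 rows agree on EmpID — 0 pairs.
Office=T: all 3 rows agree on EmpID — 0 pairs.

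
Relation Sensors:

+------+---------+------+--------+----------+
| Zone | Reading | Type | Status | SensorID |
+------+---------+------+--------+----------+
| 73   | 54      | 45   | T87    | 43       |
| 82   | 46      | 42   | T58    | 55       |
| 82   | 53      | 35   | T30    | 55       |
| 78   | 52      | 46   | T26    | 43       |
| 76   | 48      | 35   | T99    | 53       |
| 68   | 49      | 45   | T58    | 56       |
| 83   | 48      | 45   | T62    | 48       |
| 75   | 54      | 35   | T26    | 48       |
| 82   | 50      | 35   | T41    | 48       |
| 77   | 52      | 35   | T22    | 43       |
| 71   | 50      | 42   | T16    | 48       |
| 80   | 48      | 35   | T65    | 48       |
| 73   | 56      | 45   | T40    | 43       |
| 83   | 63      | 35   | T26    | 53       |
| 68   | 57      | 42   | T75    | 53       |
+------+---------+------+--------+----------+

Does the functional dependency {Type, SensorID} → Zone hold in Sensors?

No

(Type=45, SensorID=43): 2 rows → Zone = 73, 73 ✓
(Type=42, SensorID=55): 1 row → Zone = 82 ✓
(Type=35, SensorID=55): 1 row → Zone = 82 ✓
(Type=46, SensorID=43): 1 row → Zone = 78 ✓
(Type=35, SensorID=53): 2 rows → Zone takes values {76, 83} — violation
(Type=45, SensorID=56): 1 row → Zone = 68 ✓
(Type=45, SensorID=48): 1 row → Zone = 83 ✓
(Type=35, SensorID=48): 3 rows → Zone takes values {75, 82, 80} — violation
(Type=35, SensorID=43): 1 row → Zone = 77 ✓
(Type=42, SensorID=48): 1 row → Zone = 71 ✓
(Type=42, SensorID=53): 1 row → Zone = 68 ✓
Two rows agree on {Type, SensorID} but differ on Zone, so {Type, SensorID} → Zone does not hold.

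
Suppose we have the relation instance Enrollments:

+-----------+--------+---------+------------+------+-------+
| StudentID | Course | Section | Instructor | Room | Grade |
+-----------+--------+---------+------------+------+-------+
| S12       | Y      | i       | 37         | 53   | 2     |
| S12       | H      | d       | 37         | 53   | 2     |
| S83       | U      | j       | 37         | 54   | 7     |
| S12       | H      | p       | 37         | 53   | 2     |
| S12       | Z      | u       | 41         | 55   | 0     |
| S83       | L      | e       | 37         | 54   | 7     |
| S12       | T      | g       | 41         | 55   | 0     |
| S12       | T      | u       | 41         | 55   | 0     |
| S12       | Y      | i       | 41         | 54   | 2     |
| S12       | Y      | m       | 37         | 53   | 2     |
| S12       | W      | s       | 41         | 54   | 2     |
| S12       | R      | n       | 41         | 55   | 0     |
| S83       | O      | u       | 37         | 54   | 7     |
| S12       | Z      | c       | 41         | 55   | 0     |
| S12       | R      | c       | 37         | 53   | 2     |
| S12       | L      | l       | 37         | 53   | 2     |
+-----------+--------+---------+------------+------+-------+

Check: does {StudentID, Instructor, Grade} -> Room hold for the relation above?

Yes

(StudentID=S12, Instructor=37, Grade=2): 6 rows → Room = 53, 53, 53, 53, 53, 53 ✓
(StudentID=S83, Instructor=37, Grade=7): 3 rows → Room = 54, 54, 54 ✓
(StudentID=S12, Instructor=41, Grade=0): 5 rows → Room = 55, 55, 55, 55, 55 ✓
(StudentID=S12, Instructor=41, Grade=2): 2 rows → Room = 54, 54 ✓
Every {StudentID, Instructor, Grade} value is associated with a single Room value, so {StudentID, Instructor, Grade} -> Room holds.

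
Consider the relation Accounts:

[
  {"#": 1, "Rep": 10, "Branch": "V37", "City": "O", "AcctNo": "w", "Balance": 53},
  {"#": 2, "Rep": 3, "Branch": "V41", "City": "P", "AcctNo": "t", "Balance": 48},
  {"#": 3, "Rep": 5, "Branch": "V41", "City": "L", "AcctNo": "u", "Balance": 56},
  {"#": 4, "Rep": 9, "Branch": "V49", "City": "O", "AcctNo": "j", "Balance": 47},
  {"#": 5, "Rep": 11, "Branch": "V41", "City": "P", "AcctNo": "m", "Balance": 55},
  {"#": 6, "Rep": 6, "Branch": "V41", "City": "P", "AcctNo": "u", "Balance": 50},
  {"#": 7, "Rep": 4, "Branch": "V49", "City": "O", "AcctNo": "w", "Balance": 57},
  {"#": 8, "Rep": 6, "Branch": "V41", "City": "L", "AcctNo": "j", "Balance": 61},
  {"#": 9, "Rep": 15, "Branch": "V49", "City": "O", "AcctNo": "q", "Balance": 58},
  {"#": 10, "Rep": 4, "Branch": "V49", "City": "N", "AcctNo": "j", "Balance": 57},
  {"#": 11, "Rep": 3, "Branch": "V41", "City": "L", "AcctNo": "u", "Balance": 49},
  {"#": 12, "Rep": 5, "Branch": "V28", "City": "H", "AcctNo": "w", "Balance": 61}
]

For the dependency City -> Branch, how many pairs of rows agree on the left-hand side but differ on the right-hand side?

City=O: violating pairs (1,4), (1,7), (1,9) — 3 pairs.
City=P: all 3 rows agree on Branch — 0 pairs.
City=L: all 3 rows agree on Branch — 0 pairs.

3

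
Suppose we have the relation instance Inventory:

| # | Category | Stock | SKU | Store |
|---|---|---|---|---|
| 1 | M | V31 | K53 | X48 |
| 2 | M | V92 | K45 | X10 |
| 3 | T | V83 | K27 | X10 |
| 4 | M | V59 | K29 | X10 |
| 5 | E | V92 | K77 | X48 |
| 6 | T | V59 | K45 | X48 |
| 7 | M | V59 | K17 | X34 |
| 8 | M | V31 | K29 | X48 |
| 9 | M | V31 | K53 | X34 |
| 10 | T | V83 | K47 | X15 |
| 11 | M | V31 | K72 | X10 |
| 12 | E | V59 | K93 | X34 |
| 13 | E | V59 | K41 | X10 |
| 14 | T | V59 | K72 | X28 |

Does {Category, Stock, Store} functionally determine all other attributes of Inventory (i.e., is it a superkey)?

No

Rows 1 and 8 have the same {Category, Stock, Store} value (Category=M, Stock=V31, Store=X48) but are distinct tuples, so {Category, Stock, Store} does not determine every attribute — not a superkey.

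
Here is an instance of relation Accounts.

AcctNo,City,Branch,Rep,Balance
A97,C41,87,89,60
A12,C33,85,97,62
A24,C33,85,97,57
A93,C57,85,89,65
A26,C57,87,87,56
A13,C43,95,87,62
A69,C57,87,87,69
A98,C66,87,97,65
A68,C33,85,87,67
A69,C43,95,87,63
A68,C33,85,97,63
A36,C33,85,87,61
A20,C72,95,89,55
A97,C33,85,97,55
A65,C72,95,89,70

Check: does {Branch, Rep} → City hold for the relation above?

Yes

(Branch=87, Rep=89): 1 row → City = C41 ✓
(Branch=85, Rep=97): 4 rows → City = C33, C33, C33, C33 ✓
(Branch=85, Rep=89): 1 row → City = C57 ✓
(Branch=87, Rep=87): 2 rows → City = C57, C57 ✓
(Branch=95, Rep=87): 2 rows → City = C43, C43 ✓
(Branch=87, Rep=97): 1 row → City = C66 ✓
(Branch=85, Rep=87): 2 rows → City = C33, C33 ✓
(Branch=95, Rep=89): 2 rows → City = C72, C72 ✓
Every {Branch, Rep} value is associated with a single City value, so {Branch, Rep} → City holds.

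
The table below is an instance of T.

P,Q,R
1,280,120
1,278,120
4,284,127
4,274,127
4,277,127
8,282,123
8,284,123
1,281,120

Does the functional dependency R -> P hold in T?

Yes

R=120: 3 rows → P = 1, 1, 1 ✓
R=127: 3 rows → P = 4, 4, 4 ✓
R=123: 2 rows → P = 8, 8 ✓
Every R value is associated with a single P value, so R -> P holds.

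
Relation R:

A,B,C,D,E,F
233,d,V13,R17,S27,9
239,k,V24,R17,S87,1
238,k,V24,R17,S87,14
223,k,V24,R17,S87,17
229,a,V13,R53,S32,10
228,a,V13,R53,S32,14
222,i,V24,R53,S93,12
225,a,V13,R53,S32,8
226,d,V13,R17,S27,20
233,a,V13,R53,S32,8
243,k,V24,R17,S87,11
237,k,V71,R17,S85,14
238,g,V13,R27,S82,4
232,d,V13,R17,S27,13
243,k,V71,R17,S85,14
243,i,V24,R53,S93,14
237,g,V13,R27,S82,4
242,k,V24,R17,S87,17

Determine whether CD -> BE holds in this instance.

Yes

(C=V13, D=R17): 3 rows → {B,E} = (d, S27), (d, S27), (d, S27) ✓
(C=V24, D=R17): 5 rows → {B,E} = (k, S87), (k, S87), (k, S87), (k, S87), (k, S87) ✓
(C=V13, D=R53): 4 rows → {B,E} = (a, S32), (a, S32), (a, S32), (a, S32) ✓
(C=V24, D=R53): 2 rows → {B,E} = (i, S93), (i, S93) ✓
(C=V71, D=R17): 2 rows → {B,E} = (k, S85), (k, S85) ✓
(C=V13, D=R27): 2 rows → {B,E} = (g, S82), (g, S82) ✓
Every CD value is associated with a single BE value, so CD -> BE holds.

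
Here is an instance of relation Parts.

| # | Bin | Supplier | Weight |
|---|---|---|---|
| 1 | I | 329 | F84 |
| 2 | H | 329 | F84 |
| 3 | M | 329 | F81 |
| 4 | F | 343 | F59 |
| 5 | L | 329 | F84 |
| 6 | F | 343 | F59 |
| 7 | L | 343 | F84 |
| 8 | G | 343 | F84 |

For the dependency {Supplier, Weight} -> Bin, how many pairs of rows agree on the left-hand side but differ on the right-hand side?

(Supplier=329, Weight=F84): violating pairs (1,2), (1,5), (2,5) — 3 pairs.
(Supplier=343, Weight=F59): all 2 rows agree on Bin — 0 pairs.
(Supplier=343, Weight=F84): violating pairs (7,8) — 1 pair.

4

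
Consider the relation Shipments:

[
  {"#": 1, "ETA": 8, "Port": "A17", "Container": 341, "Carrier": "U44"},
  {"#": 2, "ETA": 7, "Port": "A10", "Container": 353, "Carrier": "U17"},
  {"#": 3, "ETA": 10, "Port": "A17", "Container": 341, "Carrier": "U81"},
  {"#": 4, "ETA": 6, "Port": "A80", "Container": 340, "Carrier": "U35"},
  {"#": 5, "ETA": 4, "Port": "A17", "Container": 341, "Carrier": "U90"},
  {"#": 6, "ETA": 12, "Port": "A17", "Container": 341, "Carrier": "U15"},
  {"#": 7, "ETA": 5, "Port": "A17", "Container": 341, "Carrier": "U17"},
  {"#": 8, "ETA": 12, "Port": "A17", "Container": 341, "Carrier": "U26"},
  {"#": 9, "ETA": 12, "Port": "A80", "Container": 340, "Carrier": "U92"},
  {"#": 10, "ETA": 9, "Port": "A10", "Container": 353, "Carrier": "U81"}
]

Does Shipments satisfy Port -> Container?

Yes

Port=A17: rows 1, 3, 5, 6, 7, 8 → Container = 341, 341, 341, 341, 341, 341 ✓
Port=A10: rows 2, 10 → Container = 353, 353 ✓
Port=A80: rows 4, 9 → Container = 340, 340 ✓
Every Port value is associated with a single Container value, so Port -> Container holds.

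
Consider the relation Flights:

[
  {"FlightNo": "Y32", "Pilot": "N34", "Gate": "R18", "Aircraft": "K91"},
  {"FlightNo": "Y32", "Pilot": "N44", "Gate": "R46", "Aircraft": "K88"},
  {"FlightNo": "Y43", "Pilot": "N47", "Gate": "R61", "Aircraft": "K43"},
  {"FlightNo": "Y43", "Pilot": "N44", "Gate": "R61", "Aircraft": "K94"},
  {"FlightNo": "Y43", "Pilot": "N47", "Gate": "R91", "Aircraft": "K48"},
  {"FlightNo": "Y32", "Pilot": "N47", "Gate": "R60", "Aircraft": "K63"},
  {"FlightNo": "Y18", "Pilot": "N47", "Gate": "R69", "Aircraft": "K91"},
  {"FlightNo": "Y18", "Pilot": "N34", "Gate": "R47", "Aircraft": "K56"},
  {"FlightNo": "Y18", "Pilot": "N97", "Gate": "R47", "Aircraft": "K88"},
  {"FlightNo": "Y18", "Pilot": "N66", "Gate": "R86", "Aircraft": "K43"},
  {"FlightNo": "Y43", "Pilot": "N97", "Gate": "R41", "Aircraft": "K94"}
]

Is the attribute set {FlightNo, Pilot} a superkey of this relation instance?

No

Two distinct rows share (FlightNo=Y43, Pilot=N47), so {FlightNo, Pilot} does not determine every attribute — not a superkey.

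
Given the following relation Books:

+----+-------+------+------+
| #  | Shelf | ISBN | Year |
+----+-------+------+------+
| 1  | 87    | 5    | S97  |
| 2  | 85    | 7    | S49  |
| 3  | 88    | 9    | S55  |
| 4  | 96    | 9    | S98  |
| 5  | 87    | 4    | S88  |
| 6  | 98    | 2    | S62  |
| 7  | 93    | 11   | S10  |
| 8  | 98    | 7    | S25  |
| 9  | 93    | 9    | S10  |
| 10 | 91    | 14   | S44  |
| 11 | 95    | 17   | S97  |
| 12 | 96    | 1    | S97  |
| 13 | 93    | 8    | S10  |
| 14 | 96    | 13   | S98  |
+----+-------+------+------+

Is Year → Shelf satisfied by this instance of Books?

Year=S97: rows 1, 11, 12 → Shelf takes values {87, 95, 96} — violation
Year=S49: row 2 → Shelf = 85 ✓
Year=S55: row 3 → Shelf = 88 ✓
Year=S98: rows 4, 14 → Shelf = 96, 96 ✓
Year=S88: row 5 → Shelf = 87 ✓
Year=S62: row 6 → Shelf = 98 ✓
Year=S10: rows 7, 9, 13 → Shelf = 93, 93, 93 ✓
Year=S25: row 8 → Shelf = 98 ✓
Year=S44: row 10 → Shelf = 91 ✓
Two rows agree on Year but differ on Shelf, so Year → Shelf does not hold.

No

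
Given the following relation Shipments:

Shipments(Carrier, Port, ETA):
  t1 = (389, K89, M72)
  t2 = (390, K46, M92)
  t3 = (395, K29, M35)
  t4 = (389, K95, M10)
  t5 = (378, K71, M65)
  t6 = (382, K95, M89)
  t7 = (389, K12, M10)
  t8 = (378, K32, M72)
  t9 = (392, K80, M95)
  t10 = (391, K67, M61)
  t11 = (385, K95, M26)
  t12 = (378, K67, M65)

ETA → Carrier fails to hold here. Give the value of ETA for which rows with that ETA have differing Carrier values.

M72

ETA=M72: rows 1, 8 → Carrier takes values {389, 378} — violation
ETA=M92: row 2 → Carrier = 390 ✓
ETA=M35: row 3 → Carrier = 395 ✓
ETA=M10: rows 4, 7 → Carrier = 389, 389 ✓
ETA=M65: rows 5, 12 → Carrier = 378, 378 ✓
ETA=M89: row 6 → Carrier = 382 ✓
ETA=M95: row 9 → Carrier = 392 ✓
ETA=M61: row 10 → Carrier = 391 ✓
ETA=M26: row 11 → Carrier = 385 ✓
The only ETA value with inconsistent Carrier is ETA=M72.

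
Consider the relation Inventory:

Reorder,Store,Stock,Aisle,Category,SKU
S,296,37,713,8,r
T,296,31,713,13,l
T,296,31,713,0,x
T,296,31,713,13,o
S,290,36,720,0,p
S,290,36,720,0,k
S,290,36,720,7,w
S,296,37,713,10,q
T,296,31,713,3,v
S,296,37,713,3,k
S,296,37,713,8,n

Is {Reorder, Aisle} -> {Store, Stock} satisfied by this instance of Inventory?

Yes

(Reorder=S, Aisle=713): 4 rows → {Store,Stock} = (296, 37), (296, 37), (296, 37), (296, 37) ✓
(Reorder=T, Aisle=713): 4 rows → {Store,Stock} = (296, 31), (296, 31), (296, 31), (296, 31) ✓
(Reorder=S, Aisle=720): 3 rows → {Store,Stock} = (290, 36), (290, 36), (290, 36) ✓
Every {Reorder, Aisle} value is associated with a single {Store, Stock} value, so {Reorder, Aisle} -> {Store, Stock} holds.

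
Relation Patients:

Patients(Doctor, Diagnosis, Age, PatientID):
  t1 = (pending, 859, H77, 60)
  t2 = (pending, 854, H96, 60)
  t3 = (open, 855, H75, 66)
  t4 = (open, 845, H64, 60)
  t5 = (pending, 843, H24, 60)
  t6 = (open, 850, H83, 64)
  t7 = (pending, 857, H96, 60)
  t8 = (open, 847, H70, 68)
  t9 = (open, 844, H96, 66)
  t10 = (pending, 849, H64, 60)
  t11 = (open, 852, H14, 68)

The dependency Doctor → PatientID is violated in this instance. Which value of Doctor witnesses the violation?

Doctor=pending: rows 1, 2, 5, 7, 10 → PatientID = 60, 60, 60, 60, 60 ✓
Doctor=open: rows 3, 4, 6, 8, 9, 11 → PatientID takes values {66, 60, 64, 68} — violation
The only Doctor value with inconsistent PatientID is Doctor=open.

open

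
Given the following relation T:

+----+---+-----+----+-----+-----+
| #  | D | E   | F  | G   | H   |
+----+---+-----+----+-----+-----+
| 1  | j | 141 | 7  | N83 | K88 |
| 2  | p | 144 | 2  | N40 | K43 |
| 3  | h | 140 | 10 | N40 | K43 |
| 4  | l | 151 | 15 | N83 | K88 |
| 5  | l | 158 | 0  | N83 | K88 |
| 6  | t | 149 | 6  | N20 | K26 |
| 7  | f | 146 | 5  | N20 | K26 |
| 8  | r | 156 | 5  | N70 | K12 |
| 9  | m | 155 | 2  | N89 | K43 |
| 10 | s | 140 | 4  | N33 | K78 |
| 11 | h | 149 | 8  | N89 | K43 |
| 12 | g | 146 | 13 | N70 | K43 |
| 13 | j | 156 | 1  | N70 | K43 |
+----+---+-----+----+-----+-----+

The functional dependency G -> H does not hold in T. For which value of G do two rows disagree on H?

N70

G=N83: rows 1, 4, 5 → H = K88, K88, K88 ✓
G=N40: rows 2, 3 → H = K43, K43 ✓
G=N20: rows 6, 7 → H = K26, K26 ✓
G=N70: rows 8, 12, 13 → H takes values {K12, K43} — violation
G=N89: rows 9, 11 → H = K43, K43 ✓
G=N33: row 10 → H = K78 ✓
The only G value with inconsistent H is G=N70.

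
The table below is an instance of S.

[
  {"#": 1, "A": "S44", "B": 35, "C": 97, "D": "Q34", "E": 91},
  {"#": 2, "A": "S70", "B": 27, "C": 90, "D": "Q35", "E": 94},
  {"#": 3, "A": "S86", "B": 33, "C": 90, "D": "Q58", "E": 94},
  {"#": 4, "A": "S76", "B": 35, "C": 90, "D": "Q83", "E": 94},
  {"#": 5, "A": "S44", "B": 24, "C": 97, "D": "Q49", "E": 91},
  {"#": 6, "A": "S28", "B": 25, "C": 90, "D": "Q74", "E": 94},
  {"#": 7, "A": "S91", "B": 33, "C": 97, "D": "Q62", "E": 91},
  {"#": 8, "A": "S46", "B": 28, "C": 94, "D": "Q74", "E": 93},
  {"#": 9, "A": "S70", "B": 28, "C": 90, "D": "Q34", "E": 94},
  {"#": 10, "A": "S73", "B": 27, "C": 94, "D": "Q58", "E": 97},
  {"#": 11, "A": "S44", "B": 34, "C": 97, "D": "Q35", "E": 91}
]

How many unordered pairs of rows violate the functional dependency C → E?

C=97: all 4 rows agree on E — 0 pairs.
C=90: all 5 rows agree on E — 0 pairs.
C=94: violating pairs (8,10) — 1 pair.

1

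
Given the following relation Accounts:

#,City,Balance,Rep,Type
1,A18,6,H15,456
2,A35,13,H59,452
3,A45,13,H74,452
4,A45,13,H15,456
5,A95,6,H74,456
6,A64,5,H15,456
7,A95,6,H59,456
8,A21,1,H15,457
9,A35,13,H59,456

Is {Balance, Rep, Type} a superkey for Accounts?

All 9 rows have distinct {Balance, Rep, Type} values, so {Balance, Rep, Type} → (all attributes) holds and {Balance, Rep, Type} is a superkey.

Yes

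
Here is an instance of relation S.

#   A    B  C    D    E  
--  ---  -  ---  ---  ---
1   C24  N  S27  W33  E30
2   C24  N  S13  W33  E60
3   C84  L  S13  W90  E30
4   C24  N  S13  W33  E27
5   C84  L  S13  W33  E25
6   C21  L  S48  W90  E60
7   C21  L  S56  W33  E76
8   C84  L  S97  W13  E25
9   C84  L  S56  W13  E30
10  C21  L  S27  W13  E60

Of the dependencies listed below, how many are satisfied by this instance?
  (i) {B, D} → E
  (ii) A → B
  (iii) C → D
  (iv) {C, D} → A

1

(i) {B, D} → E: (B=N, D=W33): rows 1, 2, 4 → E takes values {E30, E60, E27} — violation; (B=L, D=W90): rows 3, 6 → E takes values {E30, E60} — violation; (B=L, D=W33): rows 5, 7 → E takes values {E25, E76} — violation; (B=L, D=W13): rows 8, 9, 10 → E takes values {E25, E30, E60} — violation — fails.
(ii) A → B: every LHS value maps to a single RHS value — holds.
(iii) C → D: C=S27: rows 1, 10 → D takes values {W33, W13} — violation; C=S13: rows 2, 3, 4, 5 → D takes values {W33, W90} — violation; C=S56: rows 7, 9 → D takes values {W33, W13} — violation — fails.
(iv) {C, D} → A: (C=S13, D=W33): rows 2, 4, 5 → A takes values {C24, C84} — violation — fails.
1 of the 4 dependencies holds.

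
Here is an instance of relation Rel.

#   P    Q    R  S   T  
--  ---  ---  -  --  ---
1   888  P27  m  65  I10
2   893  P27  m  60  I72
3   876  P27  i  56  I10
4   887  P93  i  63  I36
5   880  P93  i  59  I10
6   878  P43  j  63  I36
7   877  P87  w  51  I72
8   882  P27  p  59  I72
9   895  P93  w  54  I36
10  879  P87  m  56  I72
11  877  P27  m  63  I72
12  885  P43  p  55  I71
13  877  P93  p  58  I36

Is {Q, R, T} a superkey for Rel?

No

Rows 2 and 11 have the same {Q, R, T} value (Q=P27, R=m, T=I72) but are distinct tuples, so {Q, R, T} does not determine every attribute — not a superkey.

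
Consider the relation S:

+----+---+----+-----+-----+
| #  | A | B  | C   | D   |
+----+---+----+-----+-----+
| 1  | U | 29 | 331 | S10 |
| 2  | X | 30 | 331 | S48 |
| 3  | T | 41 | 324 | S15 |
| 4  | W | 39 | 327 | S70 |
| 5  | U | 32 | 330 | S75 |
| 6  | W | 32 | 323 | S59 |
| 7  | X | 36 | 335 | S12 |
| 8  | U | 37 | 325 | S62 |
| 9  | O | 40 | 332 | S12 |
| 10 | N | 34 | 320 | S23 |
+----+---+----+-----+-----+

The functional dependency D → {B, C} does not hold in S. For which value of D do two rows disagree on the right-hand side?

D=S10: row 1 → {B,C} = (29, 331) ✓
D=S48: row 2 → {B,C} = (30, 331) ✓
D=S15: row 3 → {B,C} = (41, 324) ✓
D=S70: row 4 → {B,C} = (39, 327) ✓
D=S75: row 5 → {B,C} = (32, 330) ✓
D=S59: row 6 → {B,C} = (32, 323) ✓
D=S12: rows 7, 9 → {B,C} takes values {(36, 335), (40, 332)} — violation
D=S62: row 8 → {B,C} = (37, 325) ✓
D=S23: row 10 → {B,C} = (34, 320) ✓
The only D value with inconsistent RHS is D=S12.

S12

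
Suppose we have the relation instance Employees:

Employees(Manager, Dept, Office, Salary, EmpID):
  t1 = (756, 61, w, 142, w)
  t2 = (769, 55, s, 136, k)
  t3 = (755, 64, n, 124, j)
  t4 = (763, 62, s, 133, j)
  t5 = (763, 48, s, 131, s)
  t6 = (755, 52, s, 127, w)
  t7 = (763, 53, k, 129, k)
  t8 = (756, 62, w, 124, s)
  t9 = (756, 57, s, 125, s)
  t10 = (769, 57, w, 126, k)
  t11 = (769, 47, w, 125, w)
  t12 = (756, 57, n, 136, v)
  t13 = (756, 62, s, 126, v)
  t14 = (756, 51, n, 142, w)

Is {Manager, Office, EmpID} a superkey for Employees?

Yes

All 14 rows have distinct {Manager, Office, EmpID} values, so {Manager, Office, EmpID} → (all attributes) holds and {Manager, Office, EmpID} is a superkey.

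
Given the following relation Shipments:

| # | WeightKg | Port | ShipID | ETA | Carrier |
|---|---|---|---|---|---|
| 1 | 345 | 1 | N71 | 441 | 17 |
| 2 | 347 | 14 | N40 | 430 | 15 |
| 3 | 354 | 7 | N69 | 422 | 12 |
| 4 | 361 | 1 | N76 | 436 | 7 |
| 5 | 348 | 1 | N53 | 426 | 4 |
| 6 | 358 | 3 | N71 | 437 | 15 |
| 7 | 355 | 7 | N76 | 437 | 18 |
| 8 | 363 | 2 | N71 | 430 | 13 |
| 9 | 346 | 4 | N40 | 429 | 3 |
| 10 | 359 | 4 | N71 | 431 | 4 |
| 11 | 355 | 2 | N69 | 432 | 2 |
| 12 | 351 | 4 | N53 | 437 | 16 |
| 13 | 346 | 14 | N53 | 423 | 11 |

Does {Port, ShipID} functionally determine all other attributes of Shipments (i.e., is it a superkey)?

All 13 rows have distinct {Port, ShipID} values, so {Port, ShipID} → (all attributes) holds and {Port, ShipID} is a superkey.

Yes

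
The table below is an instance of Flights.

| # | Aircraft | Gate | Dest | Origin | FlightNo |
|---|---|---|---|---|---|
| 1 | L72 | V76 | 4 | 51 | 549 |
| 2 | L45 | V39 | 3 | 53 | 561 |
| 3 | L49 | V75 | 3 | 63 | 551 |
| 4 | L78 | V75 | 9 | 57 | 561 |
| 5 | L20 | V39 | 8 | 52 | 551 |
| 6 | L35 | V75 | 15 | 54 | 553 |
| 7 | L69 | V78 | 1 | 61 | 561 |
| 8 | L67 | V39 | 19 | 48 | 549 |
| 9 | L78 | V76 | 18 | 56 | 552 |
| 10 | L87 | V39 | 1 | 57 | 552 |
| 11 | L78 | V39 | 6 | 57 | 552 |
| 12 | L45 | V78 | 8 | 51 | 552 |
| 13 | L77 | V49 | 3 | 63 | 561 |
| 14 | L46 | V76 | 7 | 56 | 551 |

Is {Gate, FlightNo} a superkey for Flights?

Rows 10 and 11 have the same {Gate, FlightNo} value (Gate=V39, FlightNo=552) but are distinct tuples, so {Gate, FlightNo} does not determine every attribute — not a superkey.

No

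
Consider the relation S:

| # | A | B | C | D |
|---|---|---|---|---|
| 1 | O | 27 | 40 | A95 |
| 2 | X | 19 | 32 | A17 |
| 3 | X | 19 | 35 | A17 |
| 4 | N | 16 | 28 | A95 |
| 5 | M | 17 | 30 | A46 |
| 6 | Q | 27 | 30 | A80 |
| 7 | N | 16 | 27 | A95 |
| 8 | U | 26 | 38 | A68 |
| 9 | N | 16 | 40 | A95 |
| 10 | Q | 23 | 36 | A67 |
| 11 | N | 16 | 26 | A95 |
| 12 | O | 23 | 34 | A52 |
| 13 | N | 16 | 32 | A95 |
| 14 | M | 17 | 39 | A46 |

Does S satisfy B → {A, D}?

No

B=27: rows 1, 6 → {A,D} takes values {(O, A95), (Q, A80)} — violation
B=19: rows 2, 3 → {A,D} = (X, A17), (X, A17) ✓
B=16: rows 4, 7, 9, 11, 13 → {A,D} = (N, A95), (N, A95), (N, A95), (N, A95), (N, A95) ✓
B=17: rows 5, 14 → {A,D} = (M, A46), (M, A46) ✓
B=26: row 8 → {A,D} = (U, A68) ✓
B=23: rows 10, 12 → {A,D} takes values {(Q, A67), (O, A52)} — violation
Two rows agree on B but differ on {A, D}, so B → {A, D} does not hold.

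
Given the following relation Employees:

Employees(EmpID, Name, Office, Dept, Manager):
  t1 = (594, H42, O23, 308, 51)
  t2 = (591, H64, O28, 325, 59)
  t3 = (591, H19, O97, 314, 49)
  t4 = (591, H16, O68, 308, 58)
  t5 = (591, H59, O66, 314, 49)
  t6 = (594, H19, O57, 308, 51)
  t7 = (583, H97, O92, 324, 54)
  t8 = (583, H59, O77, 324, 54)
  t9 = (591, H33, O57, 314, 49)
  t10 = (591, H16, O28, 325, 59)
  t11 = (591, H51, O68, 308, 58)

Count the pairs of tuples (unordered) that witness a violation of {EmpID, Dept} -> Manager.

0

(EmpID=594, Dept=308): all 2 rows agree on Manager — 0 pairs.
(EmpID=591, Dept=325): all 2 rows agree on Manager — 0 pairs.
(EmpID=591, Dept=314): all 3 rows agree on Manager — 0 pairs.
(EmpID=591, Dept=308): all 2 rows agree on Manager — 0 pairs.
(EmpID=583, Dept=324): all 2 rows agree on Manager — 0 pairs.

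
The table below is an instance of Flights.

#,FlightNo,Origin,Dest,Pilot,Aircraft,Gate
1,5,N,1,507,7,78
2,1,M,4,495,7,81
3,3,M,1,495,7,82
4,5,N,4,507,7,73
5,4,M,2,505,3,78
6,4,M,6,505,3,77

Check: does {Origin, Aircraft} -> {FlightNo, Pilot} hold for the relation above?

(Origin=N, Aircraft=7): rows 1, 4 → {FlightNo,Pilot} = (5, 507), (5, 507) ✓
(Origin=M, Aircraft=7): rows 2, 3 → {FlightNo,Pilot} takes values {(1, 495), (3, 495)} — violation
(Origin=M, Aircraft=3): rows 5, 6 → {FlightNo,Pilot} = (4, 505), (4, 505) ✓
Two rows agree on {Origin, Aircraft} but differ on {FlightNo, Pilot}, so {Origin, Aircraft} -> {FlightNo, Pilot} does not hold.

No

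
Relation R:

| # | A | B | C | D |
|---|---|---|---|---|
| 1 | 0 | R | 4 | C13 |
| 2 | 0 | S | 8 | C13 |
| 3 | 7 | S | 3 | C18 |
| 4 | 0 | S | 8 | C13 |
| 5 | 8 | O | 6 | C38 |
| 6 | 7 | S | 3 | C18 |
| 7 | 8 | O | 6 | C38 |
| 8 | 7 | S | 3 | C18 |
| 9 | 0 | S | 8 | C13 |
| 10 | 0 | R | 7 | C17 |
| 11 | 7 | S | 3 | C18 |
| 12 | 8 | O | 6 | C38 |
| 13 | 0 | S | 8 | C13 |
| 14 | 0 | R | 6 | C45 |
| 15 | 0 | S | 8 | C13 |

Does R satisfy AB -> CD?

No

(A=0, B=R): rows 1, 10, 14 → {C,D} takes values {(4, C13), (7, C17), (6, C45)} — violation
(A=0, B=S): rows 2, 4, 9, 13, 15 → {C,D} = (8, C13), (8, C13), (8, C13), (8, C13), (8, C13) ✓
(A=7, B=S): rows 3, 6, 8, 11 → {C,D} = (3, C18), (3, C18), (3, C18), (3, C18) ✓
(A=8, B=O): rows 5, 7, 12 → {C,D} = (6, C38), (6, C38), (6, C38) ✓
Two rows agree on AB but differ on CD, so AB -> CD does not hold.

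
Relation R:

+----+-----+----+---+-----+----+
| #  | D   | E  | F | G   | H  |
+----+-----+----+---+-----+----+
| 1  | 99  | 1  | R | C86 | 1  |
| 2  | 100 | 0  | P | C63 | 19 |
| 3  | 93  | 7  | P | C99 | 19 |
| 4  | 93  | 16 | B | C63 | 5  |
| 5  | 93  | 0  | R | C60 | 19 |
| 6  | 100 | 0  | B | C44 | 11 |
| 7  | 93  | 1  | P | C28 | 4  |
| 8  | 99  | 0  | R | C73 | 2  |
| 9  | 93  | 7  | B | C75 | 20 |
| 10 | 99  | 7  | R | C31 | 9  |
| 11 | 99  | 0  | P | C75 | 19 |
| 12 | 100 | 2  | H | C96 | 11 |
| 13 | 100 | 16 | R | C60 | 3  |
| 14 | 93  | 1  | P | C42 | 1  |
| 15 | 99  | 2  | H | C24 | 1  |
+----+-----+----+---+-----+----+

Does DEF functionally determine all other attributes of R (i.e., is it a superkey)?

Rows 7 and 14 have the same DEF value (D=93, E=1, F=P) but are distinct tuples, so DEF does not determine every attribute — not a superkey.

No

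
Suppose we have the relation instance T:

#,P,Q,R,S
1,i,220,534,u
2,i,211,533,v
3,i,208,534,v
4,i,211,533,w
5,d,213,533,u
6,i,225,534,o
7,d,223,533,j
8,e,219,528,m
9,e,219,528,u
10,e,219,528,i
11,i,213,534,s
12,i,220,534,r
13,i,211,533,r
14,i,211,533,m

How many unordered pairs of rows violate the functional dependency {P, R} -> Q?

(P=i, R=534): violating pairs (1,3), (1,6), (1,11), (3,6), (3,11), (3,12), (6,11), (6,12), (11,12) — 9 pairs.
(P=i, R=533): all 4 rows agree on Q — 0 pairs.
(P=d, R=533): violating pairs (5,7) — 1 pair.
(P=e, R=528): all 3 rows agree on Q — 0 pairs.

10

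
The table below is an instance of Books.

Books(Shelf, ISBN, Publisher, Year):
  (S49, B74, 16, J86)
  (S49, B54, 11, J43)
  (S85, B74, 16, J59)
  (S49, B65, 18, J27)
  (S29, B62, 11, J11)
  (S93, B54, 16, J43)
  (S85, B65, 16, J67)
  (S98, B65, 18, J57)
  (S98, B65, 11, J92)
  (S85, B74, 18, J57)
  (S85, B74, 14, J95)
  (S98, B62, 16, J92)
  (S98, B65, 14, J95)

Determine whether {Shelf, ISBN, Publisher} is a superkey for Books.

All 13 rows have distinct {Shelf, ISBN, Publisher} values, so {Shelf, ISBN, Publisher} → (all attributes) holds and {Shelf, ISBN, Publisher} is a superkey.

Yes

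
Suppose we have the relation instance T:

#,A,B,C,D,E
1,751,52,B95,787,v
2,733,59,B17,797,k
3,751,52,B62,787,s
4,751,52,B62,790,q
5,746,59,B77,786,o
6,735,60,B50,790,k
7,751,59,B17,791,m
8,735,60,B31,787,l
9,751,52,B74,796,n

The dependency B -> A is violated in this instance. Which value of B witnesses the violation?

B=52: rows 1, 3, 4, 9 → A = 751, 751, 751, 751 ✓
B=59: rows 2, 5, 7 → A takes values {733, 746, 751} — violation
B=60: rows 6, 8 → A = 735, 735 ✓
The only B value with inconsistent A is B=59.

59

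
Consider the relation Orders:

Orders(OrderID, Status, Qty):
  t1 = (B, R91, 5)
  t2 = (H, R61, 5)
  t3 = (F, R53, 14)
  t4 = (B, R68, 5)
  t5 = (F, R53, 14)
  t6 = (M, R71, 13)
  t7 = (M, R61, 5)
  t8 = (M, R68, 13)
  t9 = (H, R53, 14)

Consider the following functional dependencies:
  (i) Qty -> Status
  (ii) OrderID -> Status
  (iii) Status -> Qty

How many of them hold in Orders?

0

(i) Qty -> Status: Qty=5: rows 1, 2, 4, 7 → Status takes values {R91, R61, R68} — violation; Qty=13: rows 6, 8 → Status takes values {R71, R68} — violation — fails.
(ii) OrderID -> Status: OrderID=B: rows 1, 4 → Status takes values {R91, R68} — violation; OrderID=H: rows 2, 9 → Status takes values {R61, R53} — violation; OrderID=M: rows 6, 7, 8 → Status takes values {R71, R61, R68} — violation — fails.
(iii) Status -> Qty: Status=R68: rows 4, 8 → Qty takes values {5, 13} — violation — fails.
None of the 3 dependencies hold.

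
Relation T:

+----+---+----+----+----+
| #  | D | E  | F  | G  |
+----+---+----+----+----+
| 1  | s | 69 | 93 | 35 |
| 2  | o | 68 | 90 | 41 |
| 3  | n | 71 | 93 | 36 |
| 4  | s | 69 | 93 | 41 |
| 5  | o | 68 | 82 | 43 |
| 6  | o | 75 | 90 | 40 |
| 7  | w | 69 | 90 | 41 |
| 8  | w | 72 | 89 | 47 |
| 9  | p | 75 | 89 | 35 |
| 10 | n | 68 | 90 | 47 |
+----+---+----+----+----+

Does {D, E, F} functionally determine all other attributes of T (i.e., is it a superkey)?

Rows 1 and 4 have the same {D, E, F} value (D=s, E=69, F=93) but are distinct tuples, so {D, E, F} does not determine every attribute — not a superkey.

No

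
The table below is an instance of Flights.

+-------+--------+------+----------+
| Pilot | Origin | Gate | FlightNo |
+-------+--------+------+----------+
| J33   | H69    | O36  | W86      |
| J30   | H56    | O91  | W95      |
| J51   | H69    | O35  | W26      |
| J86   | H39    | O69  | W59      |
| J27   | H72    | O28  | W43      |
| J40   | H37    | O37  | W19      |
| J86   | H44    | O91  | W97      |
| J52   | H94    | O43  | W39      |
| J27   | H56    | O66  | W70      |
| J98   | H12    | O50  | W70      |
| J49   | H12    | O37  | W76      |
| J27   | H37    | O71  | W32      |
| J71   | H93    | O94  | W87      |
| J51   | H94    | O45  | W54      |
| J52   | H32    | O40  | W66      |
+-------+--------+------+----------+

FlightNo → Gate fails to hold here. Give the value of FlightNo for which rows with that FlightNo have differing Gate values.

FlightNo=W86: 1 row → Gate = O36 ✓
FlightNo=W95: 1 row → Gate = O91 ✓
FlightNo=W26: 1 row → Gate = O35 ✓
FlightNo=W59: 1 row → Gate = O69 ✓
FlightNo=W43: 1 row → Gate = O28 ✓
FlightNo=W19: 1 row → Gate = O37 ✓
FlightNo=W97: 1 row → Gate = O91 ✓
FlightNo=W39: 1 row → Gate = O43 ✓
FlightNo=W70: 2 rows → Gate takes values {O66, O50} — violation
FlightNo=W76: 1 row → Gate = O37 ✓
FlightNo=W32: 1 row → Gate = O71 ✓
FlightNo=W87: 1 row → Gate = O94 ✓
FlightNo=W54: 1 row → Gate = O45 ✓
FlightNo=W66: 1 row → Gate = O40 ✓
The only FlightNo value with inconsistent Gate is FlightNo=W70.

W70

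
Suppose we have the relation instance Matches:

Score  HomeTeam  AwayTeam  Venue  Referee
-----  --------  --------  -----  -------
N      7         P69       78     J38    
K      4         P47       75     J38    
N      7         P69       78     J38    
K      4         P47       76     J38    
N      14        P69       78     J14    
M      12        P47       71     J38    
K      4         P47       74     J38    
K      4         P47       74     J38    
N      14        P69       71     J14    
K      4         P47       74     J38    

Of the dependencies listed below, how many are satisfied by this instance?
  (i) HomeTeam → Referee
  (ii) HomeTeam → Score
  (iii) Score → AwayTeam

(i) HomeTeam → Referee: every LHS value maps to a single RHS value — holds.
(ii) HomeTeam → Score: every LHS value maps to a single RHS value — holds.
(iii) Score → AwayTeam: every LHS value maps to a single RHS value — holds.
3 of the 3 dependencies hold.

3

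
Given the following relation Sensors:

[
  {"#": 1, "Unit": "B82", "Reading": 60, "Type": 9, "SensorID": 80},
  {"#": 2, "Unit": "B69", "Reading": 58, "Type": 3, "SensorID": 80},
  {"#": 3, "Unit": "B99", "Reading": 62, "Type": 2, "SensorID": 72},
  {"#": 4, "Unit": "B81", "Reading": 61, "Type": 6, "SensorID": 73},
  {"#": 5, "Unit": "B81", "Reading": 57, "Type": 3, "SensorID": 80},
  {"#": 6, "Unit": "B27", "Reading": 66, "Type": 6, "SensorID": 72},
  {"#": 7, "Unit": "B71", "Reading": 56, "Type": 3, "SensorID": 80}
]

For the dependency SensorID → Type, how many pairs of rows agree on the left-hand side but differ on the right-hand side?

4

SensorID=80: violating pairs (1,2), (1,5), (1,7) — 3 pairs.
SensorID=72: violating pairs (3,6) — 1 pair.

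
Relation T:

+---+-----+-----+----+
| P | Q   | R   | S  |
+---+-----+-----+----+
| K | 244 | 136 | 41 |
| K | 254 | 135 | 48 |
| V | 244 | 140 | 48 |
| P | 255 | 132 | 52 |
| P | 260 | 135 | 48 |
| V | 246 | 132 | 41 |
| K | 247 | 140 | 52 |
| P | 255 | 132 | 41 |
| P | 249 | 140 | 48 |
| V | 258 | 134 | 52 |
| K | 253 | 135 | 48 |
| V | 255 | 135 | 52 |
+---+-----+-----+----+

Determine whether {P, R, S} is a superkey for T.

No

Two distinct rows share (P=K, R=135, S=48), so {P, R, S} does not determine every attribute — not a superkey.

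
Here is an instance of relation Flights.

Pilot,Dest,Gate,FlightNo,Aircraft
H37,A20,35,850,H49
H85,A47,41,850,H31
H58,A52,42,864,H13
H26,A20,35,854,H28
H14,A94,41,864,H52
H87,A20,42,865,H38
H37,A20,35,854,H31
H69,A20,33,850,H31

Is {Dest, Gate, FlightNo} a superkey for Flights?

Two distinct rows share (Dest=A20, Gate=35, FlightNo=854), so {Dest, Gate, FlightNo} does not determine every attribute — not a superkey.

No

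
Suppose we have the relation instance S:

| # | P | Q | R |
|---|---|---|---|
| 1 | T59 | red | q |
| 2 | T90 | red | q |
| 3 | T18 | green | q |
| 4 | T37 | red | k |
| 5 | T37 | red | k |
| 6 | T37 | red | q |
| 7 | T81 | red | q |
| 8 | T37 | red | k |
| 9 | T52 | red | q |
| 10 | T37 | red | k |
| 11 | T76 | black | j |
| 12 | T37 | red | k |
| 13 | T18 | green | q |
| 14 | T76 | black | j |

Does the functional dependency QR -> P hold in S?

(Q=red, R=q): rows 1, 2, 6, 7, 9 → P takes values {T59, T90, T37, T81, T52} — violation
(Q=green, R=q): rows 3, 13 → P = T18, T18 ✓
(Q=red, R=k): rows 4, 5, 8, 10, 12 → P = T37, T37, T37, T37, T37 ✓
(Q=black, R=j): rows 11, 14 → P = T76, T76 ✓
Two rows agree on QR but differ on P, so QR -> P does not hold.

No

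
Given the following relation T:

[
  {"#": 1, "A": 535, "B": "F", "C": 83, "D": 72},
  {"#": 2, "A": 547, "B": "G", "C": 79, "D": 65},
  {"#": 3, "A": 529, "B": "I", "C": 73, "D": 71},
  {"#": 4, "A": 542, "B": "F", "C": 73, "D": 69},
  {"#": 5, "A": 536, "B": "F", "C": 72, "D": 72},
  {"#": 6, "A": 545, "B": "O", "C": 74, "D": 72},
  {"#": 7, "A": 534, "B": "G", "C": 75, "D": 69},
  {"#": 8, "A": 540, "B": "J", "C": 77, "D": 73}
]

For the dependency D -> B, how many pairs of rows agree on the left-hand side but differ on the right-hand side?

3

D=72: violating pairs (1,6), (5,6) — 2 pairs.
D=69: violating pairs (4,7) — 1 pair.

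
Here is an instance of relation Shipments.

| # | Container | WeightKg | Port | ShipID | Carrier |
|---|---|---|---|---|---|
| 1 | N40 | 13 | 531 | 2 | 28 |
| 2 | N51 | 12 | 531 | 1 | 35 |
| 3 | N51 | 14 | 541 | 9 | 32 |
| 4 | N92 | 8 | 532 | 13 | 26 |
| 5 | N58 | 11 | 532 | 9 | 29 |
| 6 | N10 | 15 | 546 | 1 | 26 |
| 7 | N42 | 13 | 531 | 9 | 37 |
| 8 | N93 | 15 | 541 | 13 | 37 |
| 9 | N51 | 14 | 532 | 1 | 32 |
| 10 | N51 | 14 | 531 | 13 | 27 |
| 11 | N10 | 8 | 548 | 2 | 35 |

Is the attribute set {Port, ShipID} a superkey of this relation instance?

All 11 rows have distinct {Port, ShipID} values, so {Port, ShipID} → (all attributes) holds and {Port, ShipID} is a superkey.

Yes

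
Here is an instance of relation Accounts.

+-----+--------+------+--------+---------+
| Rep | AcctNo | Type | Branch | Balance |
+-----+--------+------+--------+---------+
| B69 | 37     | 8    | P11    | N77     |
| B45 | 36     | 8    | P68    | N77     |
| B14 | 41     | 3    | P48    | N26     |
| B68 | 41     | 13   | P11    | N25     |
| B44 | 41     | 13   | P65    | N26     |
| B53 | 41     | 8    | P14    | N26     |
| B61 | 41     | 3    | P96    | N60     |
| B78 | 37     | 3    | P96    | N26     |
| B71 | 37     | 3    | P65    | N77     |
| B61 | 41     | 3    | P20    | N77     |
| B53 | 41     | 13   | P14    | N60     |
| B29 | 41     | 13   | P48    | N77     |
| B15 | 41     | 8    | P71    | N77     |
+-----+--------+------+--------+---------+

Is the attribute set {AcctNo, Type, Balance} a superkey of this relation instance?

Yes

All 13 rows have distinct {AcctNo, Type, Balance} values, so {AcctNo, Type, Balance} → (all attributes) holds and {AcctNo, Type, Balance} is a superkey.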